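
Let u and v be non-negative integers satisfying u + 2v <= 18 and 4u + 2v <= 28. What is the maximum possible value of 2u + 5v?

(u,v)=(0,9): 1·0+2·9=18≤18, 4·0+2·9=18≤28, objective 45.
(u,v)=(1,8): 1·1+2·8=17≤18, 4·1+2·8=20≤28, objective 42.
(u,v)=(0,8): 1·0+2·8=16≤18, 4·0+2·8=16≤28, objective 40.
The best lattice point is (0,9), giving 45.

45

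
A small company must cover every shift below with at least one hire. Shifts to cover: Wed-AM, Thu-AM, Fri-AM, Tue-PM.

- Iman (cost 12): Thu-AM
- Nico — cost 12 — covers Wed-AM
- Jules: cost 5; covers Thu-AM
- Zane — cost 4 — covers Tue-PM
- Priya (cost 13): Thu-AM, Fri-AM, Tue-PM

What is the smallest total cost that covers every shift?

25

The greedy cost-per-new-shift heuristic would pick Zane, Jules, Nico, and Priya for 34, but a cheaper cover exists.
Choose Nico and Priya: together they cover Wed-AM, Thu-AM, Fri-AM, Tue-PM — every shift.
Total cost: 12 + 13 = 25.
No cover costs less than 25.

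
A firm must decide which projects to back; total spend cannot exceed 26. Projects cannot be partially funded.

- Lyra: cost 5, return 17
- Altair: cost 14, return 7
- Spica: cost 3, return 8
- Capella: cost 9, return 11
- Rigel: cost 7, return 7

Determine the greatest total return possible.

43

Take Lyra, Spica, Capella, and Rigel: cost 5 + 3 + 9 + 7 = 24 ≤ 26, return 17 + 8 + 11 + 7 = 43.
No other feasible combination does better.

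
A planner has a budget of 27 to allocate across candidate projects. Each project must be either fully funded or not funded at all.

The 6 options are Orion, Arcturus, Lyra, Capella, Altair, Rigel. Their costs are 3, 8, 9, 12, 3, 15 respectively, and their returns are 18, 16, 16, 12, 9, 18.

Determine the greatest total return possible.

Take Orion, Arcturus, Lyra, and Altair: cost 3 + 8 + 9 + 3 = 23 ≤ 27, return 18 + 16 + 16 + 9 = 59.
No other feasible combination does better.

59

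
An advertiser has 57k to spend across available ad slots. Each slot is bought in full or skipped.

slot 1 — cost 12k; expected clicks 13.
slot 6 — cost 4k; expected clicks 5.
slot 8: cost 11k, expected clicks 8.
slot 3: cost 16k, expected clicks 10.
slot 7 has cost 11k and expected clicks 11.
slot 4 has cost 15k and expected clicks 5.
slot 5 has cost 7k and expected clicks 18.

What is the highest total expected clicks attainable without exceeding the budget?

60

slot 1 + slot 8 + slot 3 + slot 7 + slot 5: cost 12 + 11 + 16 + 11 + 7 = 57 ≤ 57, expected clicks 13 + 8 + 10 + 11 + 18 = 60.
slot 1 + slot 6 + slot 8 + slot 7 + slot 5: cost 12 + 4 + 11 + 11 + 7 = 45 ≤ 57, expected clicks 13 + 5 + 8 + 11 + 18 = 55.
slot 1 + slot 6 + slot 3 + slot 7 + slot 5: cost 12 + 4 + 16 + 11 + 7 = 50 ≤ 57, expected clicks 13 + 5 + 10 + 11 + 18 = 57.
Best is slot 1, slot 8, slot 3, slot 7, and slot 5 with total expected clicks 60.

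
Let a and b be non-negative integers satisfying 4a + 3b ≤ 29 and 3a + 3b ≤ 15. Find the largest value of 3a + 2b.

(a,b)=(5,0) is feasible, giving 15.
(a,b)=(4,1) is feasible, giving 14.
The best lattice point is (5,0), giving 15.

15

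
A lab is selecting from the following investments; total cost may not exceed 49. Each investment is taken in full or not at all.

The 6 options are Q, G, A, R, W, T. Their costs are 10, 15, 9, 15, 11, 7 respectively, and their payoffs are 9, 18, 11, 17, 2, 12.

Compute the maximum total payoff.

58

This is a 0-1 knapsack instance.
Allowing fractional choices, the relaxed optimum would be about 60.7, but investments are indivisible.
Q + G + R + T: cost 10 + 15 + 15 + 7 = 47 ≤ 49, payoff 9 + 18 + 17 + 12 = 56.
G + A + R + T: cost 15 + 9 + 15 + 7 = 46 ≤ 49, payoff 18 + 11 + 17 + 12 = 58.
Q + G + A + R: cost 10 + 15 + 9 + 15 = 49 ≤ 49, payoff 9 + 18 + 11 + 17 = 55.
Best is G, A, R, and T with total payoff 58.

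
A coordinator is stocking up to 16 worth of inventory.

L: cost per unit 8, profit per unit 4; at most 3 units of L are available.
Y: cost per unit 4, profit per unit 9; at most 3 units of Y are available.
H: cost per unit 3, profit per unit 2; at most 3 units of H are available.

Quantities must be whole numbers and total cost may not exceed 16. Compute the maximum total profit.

Y has the best ratio (9/4); taking only Y gives at most 3×9 = 27 (stopped by the supply cap of 3).
Mixing does better — 3×Y and 1×H: cost 15 ≤ 16, profit 3·9 + 1·2 = 29.

29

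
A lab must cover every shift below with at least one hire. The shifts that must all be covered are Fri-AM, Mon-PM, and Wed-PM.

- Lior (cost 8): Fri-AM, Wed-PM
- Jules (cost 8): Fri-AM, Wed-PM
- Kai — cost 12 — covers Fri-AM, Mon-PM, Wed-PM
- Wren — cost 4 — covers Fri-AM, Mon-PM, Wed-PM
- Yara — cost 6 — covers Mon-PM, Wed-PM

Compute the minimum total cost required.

4

Wren alone covers Fri-AM, Mon-PM, Wed-PM — every shift.
Total cost: 4.
No cover costs less than 4.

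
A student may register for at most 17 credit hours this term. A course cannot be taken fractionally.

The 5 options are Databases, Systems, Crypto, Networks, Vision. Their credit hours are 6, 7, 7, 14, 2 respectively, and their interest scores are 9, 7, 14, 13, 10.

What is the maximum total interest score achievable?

Allowing fractional choices, the relaxed optimum would be about 35.0, but courses are indivisible.
Databases + Crypto + Vision: credit hours 6 + 7 + 2 = 15 ≤ 17, interest score 9 + 14 + 10 = 33.
Systems + Crypto + Vision: credit hours 7 + 7 + 2 = 16 ≤ 17, interest score 7 + 14 + 10 = 31.
Best is Databases, Crypto, and Vision with total interest score 33.

33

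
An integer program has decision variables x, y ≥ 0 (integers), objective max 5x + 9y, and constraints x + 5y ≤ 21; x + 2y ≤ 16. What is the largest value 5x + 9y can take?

(x,y)=(16,0): 1·16+5·0=16≤21, 1·16+2·0=16≤16, objective 80.
(x,y)=(15,0): 1·15+5·0=15≤21, 1·15+2·0=15≤16, objective 75.
No feasible integer point exceeds 80.

80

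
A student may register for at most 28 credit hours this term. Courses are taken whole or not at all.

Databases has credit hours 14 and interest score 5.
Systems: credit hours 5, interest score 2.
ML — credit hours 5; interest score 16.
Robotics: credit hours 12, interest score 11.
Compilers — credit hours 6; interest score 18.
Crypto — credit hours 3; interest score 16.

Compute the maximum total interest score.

61

This is an integer program with binary decision variables.
Allowing fractional choices, the relaxed optimum would be about 61.8, but courses are indivisible.
Databases + ML + Compilers + Crypto: credit hours 14 + 5 + 6 + 3 = 28 ≤ 28, interest score 5 + 16 + 18 + 16 = 55.
Systems + ML + Compilers + Crypto: credit hours 5 + 5 + 6 + 3 = 19 ≤ 28, interest score 2 + 16 + 18 + 16 = 52.
ML + Robotics + Compilers + Crypto: credit hours 5 + 12 + 6 + 3 = 26 ≤ 28, interest score 16 + 11 + 18 + 16 = 61.
Best is ML, Robotics, Compilers, and Crypto with total interest score 61.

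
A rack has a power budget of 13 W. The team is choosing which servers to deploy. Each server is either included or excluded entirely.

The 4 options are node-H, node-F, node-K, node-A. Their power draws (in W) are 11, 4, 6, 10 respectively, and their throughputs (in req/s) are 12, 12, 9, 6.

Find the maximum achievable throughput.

21

This is a 0-1 knapsack instance.
node-F: power draw 4 ≤ 13, throughput 12.
node-F + node-K: power draw 4 + 6 = 10 ≤ 13, throughput 12 + 9 = 21.
node-H: power draw 11 ≤ 13, throughput 12.
Best is node-F and node-K with total throughput 21.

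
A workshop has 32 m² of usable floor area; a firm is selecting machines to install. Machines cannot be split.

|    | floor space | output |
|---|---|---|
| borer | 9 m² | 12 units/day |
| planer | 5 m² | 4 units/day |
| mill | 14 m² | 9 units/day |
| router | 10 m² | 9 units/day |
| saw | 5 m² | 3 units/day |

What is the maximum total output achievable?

28

borer + planer + router + saw: floor space 9 + 5 + 10 + 5 = 29 ≤ 32, output 12 + 4 + 9 + 3 = 28.
borer + planer + mill: floor space 9 + 5 + 14 = 28 ≤ 32, output 12 + 4 + 9 = 25.
borer + planer + router: floor space 9 + 5 + 10 = 24 ≤ 32, output 12 + 4 + 9 = 25.
Best is borer, planer, router, and saw with total output 28.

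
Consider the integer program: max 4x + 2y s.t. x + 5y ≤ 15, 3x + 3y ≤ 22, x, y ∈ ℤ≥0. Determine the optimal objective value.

Relaxing integrality, the LP optimum is 29.33 at (x,y) = (7.33, 0), which is not an integer point.
(x,y)=(7,0) is feasible, giving 28.
(x,y)=(6,1) is feasible, giving 26.
(x,y)=(6,0) is feasible, giving 24.
No feasible integer point exceeds 28.

28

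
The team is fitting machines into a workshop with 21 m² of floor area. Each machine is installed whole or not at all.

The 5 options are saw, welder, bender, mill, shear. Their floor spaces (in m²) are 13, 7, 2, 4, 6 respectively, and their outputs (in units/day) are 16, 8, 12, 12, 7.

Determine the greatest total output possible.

saw + bender + mill: floor space 13 + 2 + 4 = 19 ≤ 21, output 16 + 12 + 12 = 40.
welder + bender + mill + shear: floor space 7 + 2 + 4 + 6 = 19 ≤ 21, output 8 + 12 + 12 + 7 = 39.
Best is saw, bender, and mill with total output 40.

40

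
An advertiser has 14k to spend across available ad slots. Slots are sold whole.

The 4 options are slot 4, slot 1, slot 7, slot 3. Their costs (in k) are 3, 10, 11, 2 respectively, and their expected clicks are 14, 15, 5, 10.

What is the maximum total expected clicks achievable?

slot 4 + slot 3: cost 3 + 2 = 5 ≤ 14, expected clicks 14 + 10 = 24.
slot 1 + slot 3: cost 10 + 2 = 12 ≤ 14, expected clicks 15 + 10 = 25.
slot 4 + slot 1: cost 3 + 10 = 13 ≤ 14, expected clicks 14 + 15 = 29.
Best is slot 4 and slot 1 with total expected clicks 29.

29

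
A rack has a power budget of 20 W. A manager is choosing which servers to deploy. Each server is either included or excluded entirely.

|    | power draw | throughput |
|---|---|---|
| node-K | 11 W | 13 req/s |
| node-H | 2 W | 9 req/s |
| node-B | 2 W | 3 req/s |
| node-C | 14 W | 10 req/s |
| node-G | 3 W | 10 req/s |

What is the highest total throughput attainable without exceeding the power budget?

35

This is an integer program with binary decision variables.
node-K + node-H + node-B + node-G: power draw 11 + 2 + 2 + 3 = 18 ≤ 20, throughput 13 + 9 + 3 + 10 = 35.
node-H + node-C + node-G: power draw 2 + 14 + 3 = 19 ≤ 20, throughput 9 + 10 + 10 = 29.
node-K + node-H + node-G: power draw 11 + 2 + 3 = 16 ≤ 20, throughput 13 + 9 + 10 = 32.
Best is node-K, node-H, node-B, and node-G with total throughput 35.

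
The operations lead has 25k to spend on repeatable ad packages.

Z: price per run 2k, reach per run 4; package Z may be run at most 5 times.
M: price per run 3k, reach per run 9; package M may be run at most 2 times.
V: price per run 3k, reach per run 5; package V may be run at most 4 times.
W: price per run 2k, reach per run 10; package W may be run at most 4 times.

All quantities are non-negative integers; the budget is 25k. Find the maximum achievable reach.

79

Take 4×Z, 2×M, 1×V, and 4×W: price 25 ≤ 25, reach 4·4 + 2·9 + 1·5 + 4·10 = 79.
W has the best ratio (10/2) and is taken to its limit of 4; remaining capacity is filled optimally with the others.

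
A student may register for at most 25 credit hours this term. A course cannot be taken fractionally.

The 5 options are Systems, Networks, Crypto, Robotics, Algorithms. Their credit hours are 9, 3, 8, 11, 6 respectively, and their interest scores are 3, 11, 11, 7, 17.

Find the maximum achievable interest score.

This is an integer program with binary decision variables.
Networks + Crypto + Algorithms: credit hours 3 + 8 + 6 = 17 ≤ 25, interest score 11 + 11 + 17 = 39.
Networks + Robotics + Algorithms: credit hours 3 + 11 + 6 = 20 ≤ 25, interest score 11 + 7 + 17 = 35.
Best is Networks, Crypto, and Algorithms with total interest score 39.

39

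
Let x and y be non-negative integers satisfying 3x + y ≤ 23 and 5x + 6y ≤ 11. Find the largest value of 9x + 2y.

18

Relaxing integrality, the LP optimum is 19.80 at (x,y) = (2.2, 0), which is not an integer point.
(x,y)=(2,0): 3·2+1·0=6≤23, 5·2+6·0=10≤11, objective 18.
(x,y)=(1,1): 3·1+1·1=4≤23, 5·1+6·1=11≤11, objective 11.
Maximum is 18 at (x,y)=(2,0).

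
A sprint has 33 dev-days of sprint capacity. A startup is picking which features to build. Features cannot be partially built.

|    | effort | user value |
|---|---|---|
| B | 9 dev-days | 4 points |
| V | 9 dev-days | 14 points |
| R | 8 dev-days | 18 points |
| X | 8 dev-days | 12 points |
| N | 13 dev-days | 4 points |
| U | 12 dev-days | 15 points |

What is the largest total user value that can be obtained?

V + R + U: effort 9 + 8 + 12 = 29 ≤ 33, user value 14 + 18 + 15 = 47.
R + X + U: effort 8 + 8 + 12 = 28 ≤ 33, user value 18 + 12 + 15 = 45.
V + R + X: effort 9 + 8 + 8 = 25 ≤ 33, user value 14 + 18 + 12 = 44.
Best is V, R, and U with total user value 47.

47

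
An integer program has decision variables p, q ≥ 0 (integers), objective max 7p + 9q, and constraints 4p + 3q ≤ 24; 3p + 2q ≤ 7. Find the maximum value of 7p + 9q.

The continuous relaxation peaks at (0, 3.5) with value 31.50; rounding to a feasible lattice point costs some objective.
(p,q)=(0,3): 4·0+3·3=9≤24, 3·0+2·3=6≤7, objective 27.
(p,q)=(1,2): 4·1+3·2=10≤24, 3·1+2·2=7≤7, objective 25.
(p,q)=(0,2): 4·0+3·2=6≤24, 3·0+2·2=4≤7, objective 18.
Maximum is 27 at (p,q)=(0,3).

27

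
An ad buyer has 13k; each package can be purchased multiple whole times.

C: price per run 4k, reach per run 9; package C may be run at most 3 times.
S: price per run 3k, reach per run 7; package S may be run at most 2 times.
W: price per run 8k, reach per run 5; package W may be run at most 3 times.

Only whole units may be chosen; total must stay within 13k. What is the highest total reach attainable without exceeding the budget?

S has the best ratio (7/3); taking only S gives at most 2×7 = 14 (stopped by the supply cap of 2).
Mixing does better — 3×C: price 12 ≤ 13, reach 3·9 = 27.

27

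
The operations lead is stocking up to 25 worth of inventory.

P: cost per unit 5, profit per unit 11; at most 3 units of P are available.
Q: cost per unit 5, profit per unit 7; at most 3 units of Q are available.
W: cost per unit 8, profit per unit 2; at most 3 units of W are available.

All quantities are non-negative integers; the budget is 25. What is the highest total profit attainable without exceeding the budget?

This is a bounded integer knapsack.
3×P and 2×Q: cost 25 ≤ 25, profit 3·11 + 2·7 = 47.
2×P and 3×Q: cost 25 ≤ 25, profit 2·11 + 3·7 = 43.
Best is 47.

47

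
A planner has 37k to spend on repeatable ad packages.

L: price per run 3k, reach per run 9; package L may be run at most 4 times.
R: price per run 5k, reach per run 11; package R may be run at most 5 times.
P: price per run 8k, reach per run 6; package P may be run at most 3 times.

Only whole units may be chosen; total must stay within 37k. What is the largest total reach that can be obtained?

3×L and 5×R: price 34 ≤ 37, reach 3·9 + 5·11 = 82.
4×L and 5×R: price 37 ≤ 37, reach 4·9 + 5·11 = 91.
Best is 91.

91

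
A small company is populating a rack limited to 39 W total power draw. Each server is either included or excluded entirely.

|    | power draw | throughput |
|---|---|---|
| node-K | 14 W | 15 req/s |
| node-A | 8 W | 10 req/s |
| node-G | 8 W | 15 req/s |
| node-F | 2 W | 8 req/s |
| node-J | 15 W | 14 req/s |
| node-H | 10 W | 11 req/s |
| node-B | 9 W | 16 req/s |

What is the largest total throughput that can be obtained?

Allowing fractional choices, the relaxed optimum would be about 62.1, but servers are indivisible.
node-A + node-G + node-F + node-H + node-B: power draw 8 + 8 + 2 + 10 + 9 = 37 ≤ 39, throughput 10 + 15 + 8 + 11 + 16 = 60.
node-K + node-A + node-G + node-B: power draw 14 + 8 + 8 + 9 = 39 ≤ 39, throughput 15 + 10 + 15 + 16 = 56.
node-K + node-G + node-F + node-B: power draw 14 + 8 + 2 + 9 = 33 ≤ 39, throughput 15 + 15 + 8 + 16 = 54.
Best is node-A, node-G, node-F, node-H, and node-B with total throughput 60.

60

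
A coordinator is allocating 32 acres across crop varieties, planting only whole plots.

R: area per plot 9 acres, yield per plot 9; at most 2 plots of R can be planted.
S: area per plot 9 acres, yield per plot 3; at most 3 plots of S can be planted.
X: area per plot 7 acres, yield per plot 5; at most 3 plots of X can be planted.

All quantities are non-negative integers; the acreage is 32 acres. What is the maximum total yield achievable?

28

R has the best ratio (9/9); taking only R gives at most 2×9 = 18 (stopped by the supply cap of 2).
Mixing does better — 2×R and 2×X: area 32 ≤ 32, yield 2·9 + 2·5 = 28.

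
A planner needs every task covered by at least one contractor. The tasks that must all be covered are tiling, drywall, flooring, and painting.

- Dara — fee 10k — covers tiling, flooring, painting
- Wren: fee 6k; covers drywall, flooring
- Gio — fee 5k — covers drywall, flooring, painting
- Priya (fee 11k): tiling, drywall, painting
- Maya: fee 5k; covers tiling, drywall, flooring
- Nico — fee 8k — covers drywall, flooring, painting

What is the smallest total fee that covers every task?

10

Choose Gio and Maya: together they cover tiling, drywall, flooring, painting — every task.
Total fee: 5 + 5 = 10.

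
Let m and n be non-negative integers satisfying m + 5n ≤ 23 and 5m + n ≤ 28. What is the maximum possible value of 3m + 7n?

37

The continuous relaxation peaks at (4.88, 3.62) with value 40.00; rounding to a feasible lattice point costs some objective.
(m,n)=(3,4): 1·3+5·4=23≤23, 5·3+1·4=19≤28, objective 37.
(m,n)=(5,3): 1·5+5·3=20≤23, 5·5+1·3=28≤28, objective 36.
(m,n)=(2,4): 1·2+5·4=22≤23, 5·2+1·4=14≤28, objective 34.
The best lattice point is (3,4), giving 37.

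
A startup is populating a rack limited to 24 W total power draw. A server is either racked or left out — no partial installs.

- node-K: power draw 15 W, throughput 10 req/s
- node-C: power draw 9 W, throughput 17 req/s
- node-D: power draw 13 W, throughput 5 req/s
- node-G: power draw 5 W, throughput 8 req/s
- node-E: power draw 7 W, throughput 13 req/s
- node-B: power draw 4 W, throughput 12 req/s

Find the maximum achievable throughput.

42

This is an integer program with binary decision variables.
Allowing fractional choices, the relaxed optimum would be about 48.4, but servers are indivisible.
node-C + node-G + node-E: power draw 9 + 5 + 7 = 21 ≤ 24, throughput 17 + 8 + 13 = 38.
node-C + node-G + node-B: power draw 9 + 5 + 4 = 18 ≤ 24, throughput 17 + 8 + 12 = 37.
node-C + node-E + node-B: power draw 9 + 7 + 4 = 20 ≤ 24, throughput 17 + 13 + 12 = 42.
Best is node-C, node-E, and node-B with total throughput 42.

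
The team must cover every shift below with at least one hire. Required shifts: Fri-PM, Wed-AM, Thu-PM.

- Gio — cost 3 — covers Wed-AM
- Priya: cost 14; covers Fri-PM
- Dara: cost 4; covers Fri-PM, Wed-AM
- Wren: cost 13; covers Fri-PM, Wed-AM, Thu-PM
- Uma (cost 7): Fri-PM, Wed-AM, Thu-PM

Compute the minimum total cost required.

7

Uma alone covers Fri-PM, Wed-AM, Thu-PM — every shift.
Total cost: 7.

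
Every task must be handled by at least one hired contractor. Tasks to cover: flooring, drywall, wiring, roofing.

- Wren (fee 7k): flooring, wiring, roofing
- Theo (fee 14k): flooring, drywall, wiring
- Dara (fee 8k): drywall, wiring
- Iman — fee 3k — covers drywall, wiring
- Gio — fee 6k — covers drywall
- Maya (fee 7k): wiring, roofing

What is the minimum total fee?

10

This is a weighted set-cover instance.
Choose Wren and Iman: together they cover flooring, drywall, wiring, roofing — every task.
Total fee: 7 + 3 = 10.
No cover costs less than 10.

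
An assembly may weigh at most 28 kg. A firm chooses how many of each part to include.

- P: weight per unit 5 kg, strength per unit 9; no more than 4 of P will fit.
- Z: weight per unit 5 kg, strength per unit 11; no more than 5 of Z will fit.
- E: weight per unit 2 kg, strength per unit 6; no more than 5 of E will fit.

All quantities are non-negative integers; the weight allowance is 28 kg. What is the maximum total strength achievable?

4×Z and 4×E: weight 28 ≤ 28, strength 4·11 + 4·6 = 68.
1×P, 3×Z, and 4×E: weight 28 ≤ 28, strength 1·9 + 3·11 + 4·6 = 66.
Best is 68.

68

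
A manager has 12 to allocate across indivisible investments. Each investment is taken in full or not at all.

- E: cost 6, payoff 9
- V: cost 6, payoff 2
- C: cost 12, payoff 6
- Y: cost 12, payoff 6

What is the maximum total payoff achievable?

Allowing fractional choices, the relaxed optimum would be about 12.0, but investments are indivisible.
E + V: cost 6 + 6 = 12 ≤ 12, payoff 9 + 2 = 11.
E: cost 6 ≤ 12, payoff 9.
C: cost 12 ≤ 12, payoff 6.
Best is E and V with total payoff 11.

11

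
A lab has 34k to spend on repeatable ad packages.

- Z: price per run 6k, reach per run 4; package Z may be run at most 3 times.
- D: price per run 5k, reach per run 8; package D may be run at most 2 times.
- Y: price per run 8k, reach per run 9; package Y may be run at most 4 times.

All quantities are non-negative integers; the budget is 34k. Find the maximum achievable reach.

43

D has the best ratio (8/5); taking only D gives at most 2×8 = 16 (stopped by the supply cap of 2).
Mixing does better — 2×D and 3×Y: price 34 ≤ 34, reach 2·8 + 3·9 = 43.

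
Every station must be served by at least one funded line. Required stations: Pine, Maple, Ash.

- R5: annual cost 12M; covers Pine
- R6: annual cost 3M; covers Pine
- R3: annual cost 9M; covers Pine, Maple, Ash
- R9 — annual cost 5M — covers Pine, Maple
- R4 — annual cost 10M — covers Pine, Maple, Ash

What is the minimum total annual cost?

9

This is an integer covering problem.
R3 alone covers Pine, Maple, Ash — every station.
Total annual cost: 9.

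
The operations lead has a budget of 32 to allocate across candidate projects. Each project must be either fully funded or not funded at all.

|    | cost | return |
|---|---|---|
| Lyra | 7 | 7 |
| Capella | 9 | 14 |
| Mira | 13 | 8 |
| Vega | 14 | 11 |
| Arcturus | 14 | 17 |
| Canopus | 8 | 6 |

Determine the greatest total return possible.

38

Capella + Arcturus + Canopus: cost 9 + 14 + 8 = 31 ≤ 32, return 14 + 17 + 6 = 37.
Lyra + Capella + Arcturus: cost 7 + 9 + 14 = 30 ≤ 32, return 7 + 14 + 17 = 38.
Lyra + Capella + Vega: cost 7 + 9 + 14 = 30 ≤ 32, return 7 + 14 + 11 = 32.
Best is Lyra, Capella, and Arcturus with total return 38.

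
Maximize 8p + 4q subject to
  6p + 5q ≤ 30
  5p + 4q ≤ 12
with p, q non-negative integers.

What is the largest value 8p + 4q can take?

Relaxing integrality, the LP optimum is 19.20 at (p,q) = (2.4, 0), which is not an integer point.
(p,q)=(2,0) is feasible, giving 16.
(p,q)=(1,1) is feasible, giving 12.
The best lattice point is (2,0), giving 16.

16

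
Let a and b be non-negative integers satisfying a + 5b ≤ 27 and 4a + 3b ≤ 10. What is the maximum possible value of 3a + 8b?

24

(a,b)=(0,3) is feasible, giving 24.
(a,b)=(1,2) is feasible, giving 19.
(a,b)=(0,2) is feasible, giving 16.
The best lattice point is (0,3), giving 24.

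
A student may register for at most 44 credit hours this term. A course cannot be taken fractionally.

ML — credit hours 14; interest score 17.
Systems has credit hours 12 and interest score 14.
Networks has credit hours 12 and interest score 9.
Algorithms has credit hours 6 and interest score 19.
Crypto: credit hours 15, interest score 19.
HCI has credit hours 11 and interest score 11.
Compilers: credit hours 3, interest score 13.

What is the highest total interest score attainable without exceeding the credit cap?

Systems + Algorithms + Crypto + Compilers: credit hours 12 + 6 + 15 + 3 = 36 ≤ 44, interest score 14 + 19 + 19 + 13 = 65.
ML + Algorithms + Crypto + Compilers: credit hours 14 + 6 + 15 + 3 = 38 ≤ 44, interest score 17 + 19 + 19 + 13 = 68.
Systems + Networks + Algorithms + HCI + Compilers: credit hours 12 + 12 + 6 + 11 + 3 = 44 ≤ 44, interest score 14 + 9 + 19 + 11 + 13 = 66.
Best is ML, Algorithms, Crypto, and Compilers with total interest score 68.

68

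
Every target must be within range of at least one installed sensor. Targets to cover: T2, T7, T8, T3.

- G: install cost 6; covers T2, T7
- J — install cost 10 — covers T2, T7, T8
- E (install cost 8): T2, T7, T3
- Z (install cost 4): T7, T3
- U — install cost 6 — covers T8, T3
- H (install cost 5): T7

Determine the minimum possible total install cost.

The greedy cost-per-new-target heuristic would pick Z and J for 14, but a cheaper cover exists.
Choose G and U: together they cover T2, T7, T8, T3 — every target.
Total install cost: 6 + 6 = 12.
No cover costs less than 12.

12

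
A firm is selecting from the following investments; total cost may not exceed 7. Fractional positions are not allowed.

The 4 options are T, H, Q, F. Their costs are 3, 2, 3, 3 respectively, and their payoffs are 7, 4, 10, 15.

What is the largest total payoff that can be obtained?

25

H + F: cost 2 + 3 = 5 ≤ 7, payoff 4 + 15 = 19.
T + F: cost 3 + 3 = 6 ≤ 7, payoff 7 + 15 = 22.
Q + F: cost 3 + 3 = 6 ≤ 7, payoff 10 + 15 = 25.
Best is Q and F with total payoff 25.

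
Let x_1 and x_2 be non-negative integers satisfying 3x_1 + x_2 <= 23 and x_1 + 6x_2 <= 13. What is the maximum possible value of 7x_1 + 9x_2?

58

The continuous relaxation peaks at (7.35, 0.941) with value 59.94; rounding to a feasible lattice point costs some objective.
(x_1,x_2)=(7,1): 3·7+1·1=22≤23, 1·7+6·1=13≤13, objective 58.
(x_1,x_2)=(6,1): 3·6+1·1=19≤23, 1·6+6·1=12≤13, objective 51.
(x_1,x_2)=(7,0): 3·7+1·0=21≤23, 1·7+6·0=7≤13, objective 49.
Maximum is 58 at (x_1,x_2)=(7,1).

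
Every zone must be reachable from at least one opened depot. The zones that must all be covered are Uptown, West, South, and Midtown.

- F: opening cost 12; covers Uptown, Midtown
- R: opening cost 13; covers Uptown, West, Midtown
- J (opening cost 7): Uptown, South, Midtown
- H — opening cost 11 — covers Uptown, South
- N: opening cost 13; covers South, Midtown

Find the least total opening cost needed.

This is a weighted set-cover instance.
Choose R and J: together they cover Uptown, West, South, Midtown — every zone.
Total opening cost: 13 + 7 = 20.
No cover costs less than 20.

20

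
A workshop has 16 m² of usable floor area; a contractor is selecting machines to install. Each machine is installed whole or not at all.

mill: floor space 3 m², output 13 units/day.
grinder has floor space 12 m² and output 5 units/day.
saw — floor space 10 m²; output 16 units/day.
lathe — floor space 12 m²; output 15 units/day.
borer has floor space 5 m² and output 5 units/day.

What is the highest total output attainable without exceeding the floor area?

29

Take mill and saw: floor space 3 + 10 = 13 ≤ 16, output 13 + 16 = 29.
No other feasible combination does better.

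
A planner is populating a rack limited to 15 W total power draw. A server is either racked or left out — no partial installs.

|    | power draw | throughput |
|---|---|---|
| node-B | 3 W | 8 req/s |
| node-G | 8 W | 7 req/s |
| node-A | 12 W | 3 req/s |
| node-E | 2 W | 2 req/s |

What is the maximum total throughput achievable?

17

node-B + node-G: power draw 3 + 8 = 11 ≤ 15, throughput 8 + 7 = 15.
node-B + node-G + node-E: power draw 3 + 8 + 2 = 13 ≤ 15, throughput 8 + 7 + 2 = 17.
node-B + node-A: power draw 3 + 12 = 15 ≤ 15, throughput 8 + 3 = 11.
Best is node-B, node-G, and node-E with total throughput 17.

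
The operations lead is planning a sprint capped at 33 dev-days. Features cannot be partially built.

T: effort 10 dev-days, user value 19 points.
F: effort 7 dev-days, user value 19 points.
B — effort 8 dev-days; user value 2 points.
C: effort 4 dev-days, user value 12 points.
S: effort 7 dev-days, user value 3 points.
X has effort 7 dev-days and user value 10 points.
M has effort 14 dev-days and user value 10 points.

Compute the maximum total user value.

60

This is an integer program with binary decision variables.
Allowing fractional choices, the relaxed optimum would be about 63.6, but features are indivisible.
T + F + C + S: effort 10 + 7 + 4 + 7 = 28 ≤ 33, user value 19 + 19 + 12 + 3 = 53.
T + F + B + C: effort 10 + 7 + 8 + 4 = 29 ≤ 33, user value 19 + 19 + 2 + 12 = 52.
T + F + C + X: effort 10 + 7 + 4 + 7 = 28 ≤ 33, user value 19 + 19 + 12 + 10 = 60.
Best is T, F, C, and X with total user value 60.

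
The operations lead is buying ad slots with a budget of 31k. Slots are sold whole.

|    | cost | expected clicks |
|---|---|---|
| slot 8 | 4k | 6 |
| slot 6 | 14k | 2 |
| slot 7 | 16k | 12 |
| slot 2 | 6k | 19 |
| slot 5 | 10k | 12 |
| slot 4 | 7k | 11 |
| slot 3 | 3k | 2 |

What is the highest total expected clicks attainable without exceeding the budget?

50

Treat it as a binary knapsack problem.
Take slot 8, slot 2, slot 5, slot 4, and slot 3: cost 4 + 6 + 10 + 7 + 3 = 30 ≤ 31, expected clicks 6 + 19 + 12 + 11 + 2 = 50.
No other feasible combination does better.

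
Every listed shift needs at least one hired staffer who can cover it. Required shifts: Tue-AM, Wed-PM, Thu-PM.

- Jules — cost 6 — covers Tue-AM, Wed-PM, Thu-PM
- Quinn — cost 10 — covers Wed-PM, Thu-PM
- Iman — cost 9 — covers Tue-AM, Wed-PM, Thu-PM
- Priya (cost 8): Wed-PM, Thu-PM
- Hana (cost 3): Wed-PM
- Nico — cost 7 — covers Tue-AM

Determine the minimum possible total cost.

Jules alone covers Tue-AM, Wed-PM, Thu-PM — every shift.
Total cost: 6.
No cover costs less than 6.

6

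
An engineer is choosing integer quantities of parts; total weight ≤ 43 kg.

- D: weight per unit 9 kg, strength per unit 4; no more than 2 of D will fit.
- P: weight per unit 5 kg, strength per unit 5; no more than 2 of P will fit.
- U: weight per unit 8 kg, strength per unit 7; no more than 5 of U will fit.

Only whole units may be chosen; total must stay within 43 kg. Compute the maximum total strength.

Take 2×P and 4×U: weight 42 ≤ 43, strength 2·5 + 4·7 = 38.
P has the best ratio (5/5) and is taken to its limit of 2; remaining capacity is filled optimally with the others.

38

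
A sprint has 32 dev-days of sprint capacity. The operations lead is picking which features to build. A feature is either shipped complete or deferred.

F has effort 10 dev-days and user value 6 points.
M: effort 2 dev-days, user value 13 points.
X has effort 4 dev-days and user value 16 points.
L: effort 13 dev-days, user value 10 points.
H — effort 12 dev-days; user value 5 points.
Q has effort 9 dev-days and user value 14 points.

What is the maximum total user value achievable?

53

Take M, X, L, and Q: effort 2 + 4 + 13 + 9 = 28 ≤ 32, user value 13 + 16 + 10 + 14 = 53.
No other feasible combination does better.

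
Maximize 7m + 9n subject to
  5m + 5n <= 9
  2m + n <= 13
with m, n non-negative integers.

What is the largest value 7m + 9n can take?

9

(m,n)=(0,1) is feasible, giving 9.
(m,n)=(1,0) is feasible, giving 7.
The best lattice point is (0,1), giving 9.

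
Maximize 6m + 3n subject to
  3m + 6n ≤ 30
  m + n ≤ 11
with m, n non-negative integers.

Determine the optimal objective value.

(m,n)=(10,0): 3·10+6·0=30≤30, 1·10+1·0=10≤11, objective 60.
(m,n)=(9,0): 3·9+6·0=27≤30, 1·9+1·0=9≤11, objective 54.
Maximum is 60 at (m,n)=(10,0).

60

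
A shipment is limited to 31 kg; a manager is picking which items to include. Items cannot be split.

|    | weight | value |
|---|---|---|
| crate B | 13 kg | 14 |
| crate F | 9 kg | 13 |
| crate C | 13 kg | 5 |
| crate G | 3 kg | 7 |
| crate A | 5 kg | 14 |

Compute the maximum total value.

48

crate B + crate F + crate A: weight 13 + 9 + 5 = 27 ≤ 31, value 14 + 13 + 14 = 41.
crate F + crate C + crate G + crate A: weight 9 + 13 + 3 + 5 = 30 ≤ 31, value 13 + 5 + 7 + 14 = 39.
crate B + crate F + crate G + crate A: weight 13 + 9 + 3 + 5 = 30 ≤ 31, value 14 + 13 + 7 + 14 = 48.
Best is crate B, crate F, crate G, and crate A with total value 48.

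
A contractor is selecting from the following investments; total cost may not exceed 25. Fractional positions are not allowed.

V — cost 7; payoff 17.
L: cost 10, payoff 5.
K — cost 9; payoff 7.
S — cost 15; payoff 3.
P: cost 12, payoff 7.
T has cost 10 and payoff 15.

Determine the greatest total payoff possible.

V + K: cost 7 + 9 = 16 ≤ 25, payoff 17 + 7 = 24.
V + P: cost 7 + 12 = 19 ≤ 25, payoff 17 + 7 = 24.
V + T: cost 7 + 10 = 17 ≤ 25, payoff 17 + 15 = 32.
Best is V and T with total payoff 32.

32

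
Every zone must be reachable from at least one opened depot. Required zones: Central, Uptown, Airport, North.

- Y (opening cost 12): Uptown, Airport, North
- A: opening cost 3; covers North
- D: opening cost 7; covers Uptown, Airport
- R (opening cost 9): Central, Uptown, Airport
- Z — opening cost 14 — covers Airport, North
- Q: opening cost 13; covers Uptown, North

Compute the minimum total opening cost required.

Choose A and R: together they cover Central, Uptown, Airport, North — every zone.
Total opening cost: 3 + 9 = 12.
No cover costs less than 12.

12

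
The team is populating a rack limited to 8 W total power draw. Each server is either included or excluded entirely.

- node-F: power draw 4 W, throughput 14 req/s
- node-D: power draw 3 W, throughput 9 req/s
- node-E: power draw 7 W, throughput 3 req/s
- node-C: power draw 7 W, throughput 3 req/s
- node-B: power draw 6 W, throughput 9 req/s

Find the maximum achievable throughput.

23

node-F: power draw 4 ≤ 8, throughput 14.
node-F + node-D: power draw 4 + 3 = 7 ≤ 8, throughput 14 + 9 = 23.
Best is node-F and node-D with total throughput 23.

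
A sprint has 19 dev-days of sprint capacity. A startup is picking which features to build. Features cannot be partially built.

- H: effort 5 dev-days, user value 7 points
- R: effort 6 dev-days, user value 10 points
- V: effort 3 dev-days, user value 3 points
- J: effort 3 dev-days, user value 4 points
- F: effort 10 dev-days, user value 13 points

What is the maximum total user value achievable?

Take R, J, and F: effort 6 + 3 + 10 = 19 ≤ 19, user value 10 + 4 + 13 = 27.
No other feasible combination does better.

27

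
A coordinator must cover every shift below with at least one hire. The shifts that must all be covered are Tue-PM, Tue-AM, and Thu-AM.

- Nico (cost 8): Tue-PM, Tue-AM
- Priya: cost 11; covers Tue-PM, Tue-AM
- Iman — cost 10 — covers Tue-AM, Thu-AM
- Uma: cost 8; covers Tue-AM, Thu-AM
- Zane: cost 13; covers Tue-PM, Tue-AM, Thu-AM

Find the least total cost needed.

13

The greedy cost-per-new-shift heuristic would pick Nico and Uma for 16, but a cheaper cover exists.
Zane alone covers Tue-PM, Tue-AM, Thu-AM — every shift.
Total cost: 13.
No cover costs less than 13.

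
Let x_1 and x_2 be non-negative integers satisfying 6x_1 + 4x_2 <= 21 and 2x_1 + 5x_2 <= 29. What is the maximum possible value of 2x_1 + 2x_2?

(x_1,x_2)=(0,5): 6·0+4·5=20≤21, 2·0+5·5=25≤29, objective 10.
(x_1,x_2)=(0,4): 6·0+4·4=16≤21, 2·0+5·4=20≤29, objective 8.
Maximum is 10 at (x_1,x_2)=(0,5).

10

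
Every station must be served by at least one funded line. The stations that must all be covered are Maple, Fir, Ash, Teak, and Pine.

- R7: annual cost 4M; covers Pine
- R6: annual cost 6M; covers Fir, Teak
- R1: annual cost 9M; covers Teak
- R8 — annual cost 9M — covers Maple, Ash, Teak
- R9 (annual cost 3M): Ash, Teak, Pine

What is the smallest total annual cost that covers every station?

18

This is a weighted set-cover instance.
Choose R6, R8, and R9: together they cover Maple, Fir, Ash, Teak, Pine — every station.
Total annual cost: 6 + 9 + 3 = 18.
No cover costs less than 18.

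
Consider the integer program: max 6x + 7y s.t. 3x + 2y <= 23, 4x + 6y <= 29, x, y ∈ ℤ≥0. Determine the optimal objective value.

(x,y)=(7,0) is feasible, giving 42.
(x,y)=(6,0) is feasible, giving 36.
No feasible integer point exceeds 42.

42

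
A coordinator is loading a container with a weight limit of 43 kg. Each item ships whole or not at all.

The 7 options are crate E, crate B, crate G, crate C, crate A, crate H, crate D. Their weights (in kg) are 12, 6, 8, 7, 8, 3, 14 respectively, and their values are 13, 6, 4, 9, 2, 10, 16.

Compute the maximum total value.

Allowing fractional choices, the relaxed optimum would be about 54.5, but items are indivisible.
crate E + crate C + crate H + crate D: weight 12 + 7 + 3 + 14 = 36 ≤ 43, value 13 + 9 + 10 + 16 = 48.
crate E + crate B + crate C + crate H + crate D: weight 12 + 6 + 7 + 3 + 14 = 42 ≤ 43, value 13 + 6 + 9 + 10 + 16 = 54.
crate E + crate B + crate G + crate H + crate D: weight 12 + 6 + 8 + 3 + 14 = 43 ≤ 43, value 13 + 6 + 4 + 10 + 16 = 49.
Best is crate E, crate B, crate C, crate H, and crate D with total value 54.

54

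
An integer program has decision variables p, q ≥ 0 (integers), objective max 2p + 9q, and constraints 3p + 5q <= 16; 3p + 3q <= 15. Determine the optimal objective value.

27

(p,q)=(0,3): 3·0+5·3=15≤16, 3·0+3·3=9≤15, objective 27.
(p,q)=(1,2): 3·1+5·2=13≤16, 3·1+3·2=9≤15, objective 20.
No feasible integer point exceeds 27.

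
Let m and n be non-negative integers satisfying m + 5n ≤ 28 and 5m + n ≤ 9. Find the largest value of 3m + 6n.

30

(m,n)=(0,5): 1·0+5·5=25≤28, 5·0+1·5=5≤9, objective 30.
(m,n)=(1,4): 1·1+5·4=21≤28, 5·1+1·4=9≤9, objective 27.
(m,n)=(0,4): 1·0+5·4=20≤28, 5·0+1·4=4≤9, objective 24.
Maximum is 30 at (m,n)=(0,5).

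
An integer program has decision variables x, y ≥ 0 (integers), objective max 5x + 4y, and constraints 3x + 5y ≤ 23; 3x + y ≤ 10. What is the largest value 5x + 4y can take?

The continuous relaxation peaks at (2.25, 3.25) with value 24.25; rounding to a feasible lattice point costs some objective.
(x,y)=(2,3): 3·2+5·3=21≤23, 3·2+1·3=9≤10, objective 22.
(x,y)=(1,4): 3·1+5·4=23≤23, 3·1+1·4=7≤10, objective 21.
(x,y)=(2,2): 3·2+5·2=16≤23, 3·2+1·2=8≤10, objective 18.
(x,y)=(1,3): 3·1+5·3=18≤23, 3·1+1·3=6≤10, objective 17.
Maximum is 22 at (x,y)=(2,3).

22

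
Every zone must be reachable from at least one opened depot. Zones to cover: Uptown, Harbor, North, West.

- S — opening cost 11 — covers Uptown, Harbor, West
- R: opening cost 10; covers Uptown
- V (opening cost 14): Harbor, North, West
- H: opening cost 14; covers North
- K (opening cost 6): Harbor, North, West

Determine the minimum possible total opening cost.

Choose R and K: together they cover Uptown, Harbor, North, West — every zone.
Total opening cost: 10 + 6 = 16.
No cover costs less than 16.

16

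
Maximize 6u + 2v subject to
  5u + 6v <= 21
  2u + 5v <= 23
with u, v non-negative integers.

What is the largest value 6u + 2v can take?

24

(u,v)=(4,0) is feasible, giving 24.
(u,v)=(3,1) is feasible, giving 20.
(u,v)=(3,0) is feasible, giving 18.
No feasible integer point exceeds 24.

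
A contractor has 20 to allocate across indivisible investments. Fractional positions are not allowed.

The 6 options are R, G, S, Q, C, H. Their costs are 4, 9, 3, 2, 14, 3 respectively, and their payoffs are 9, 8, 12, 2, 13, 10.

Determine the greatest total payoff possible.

Treat it as a binary knapsack problem.
Allowing fractional choices, the relaxed optimum would be about 40.4, but investments are indivisible.
R + G + S + H: cost 4 + 9 + 3 + 3 = 19 ≤ 20, payoff 9 + 8 + 12 + 10 = 39.
S + C + H: cost 3 + 14 + 3 = 20 ≤ 20, payoff 12 + 13 + 10 = 35.
R + S + Q + H: cost 4 + 3 + 2 + 3 = 12 ≤ 20, payoff 9 + 12 + 2 + 10 = 33.
Best is R, G, S, and H with total payoff 39.

39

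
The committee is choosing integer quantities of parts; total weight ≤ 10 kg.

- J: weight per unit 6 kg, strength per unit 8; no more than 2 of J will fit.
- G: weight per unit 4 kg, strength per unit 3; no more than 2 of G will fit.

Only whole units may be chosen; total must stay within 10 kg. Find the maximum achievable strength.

11

This is a bounded integer knapsack.
Take 1×J and 1×G: weight 10 ≤ 10, strength 1·8 + 1·3 = 11.
No other integer combination yields more.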